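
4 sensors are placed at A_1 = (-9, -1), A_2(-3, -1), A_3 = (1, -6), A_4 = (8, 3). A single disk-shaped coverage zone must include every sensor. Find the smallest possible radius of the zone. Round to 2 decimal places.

By Welzl's lemma the MEC is supported by two points (diametrically opposite) or three points (on a circumcircle).
The farthest pair is A_1–A_4 with squared distance 305. The circle on this segment as diameter has centre (-0.5, 1) and r² = 305/4 = 76.25.
Check A_2: distance² to centre = 10.25 ≤ 76.25, so it lies inside.
All remaining points lie in this disk, and no smaller disk contains both endpoints, so this is the minimum enclosing circle.
r = √(76.25) ≈ 8.73.

8.73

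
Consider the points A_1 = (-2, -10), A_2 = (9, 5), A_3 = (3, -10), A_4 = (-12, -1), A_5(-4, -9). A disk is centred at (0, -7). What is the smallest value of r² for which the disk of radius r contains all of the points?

The required radius is the distance from (0, -7) to the farthest point.
Squared distances: 13, 225, 18, 180, 20.
Maximum is 225, attained at A_2.

225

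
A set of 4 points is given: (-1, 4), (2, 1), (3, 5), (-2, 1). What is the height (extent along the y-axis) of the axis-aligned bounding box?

4

max y = 5, min y = 1, so height = 4.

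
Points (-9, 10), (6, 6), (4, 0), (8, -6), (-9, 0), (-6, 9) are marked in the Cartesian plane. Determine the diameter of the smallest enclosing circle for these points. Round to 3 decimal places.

A smallest enclosing disk is always determined by at most three of the input points on its boundary.
The farthest pair is (-9, 10)–(8, -6) with squared distance 545. The circle on this segment as diameter has centre (-0.5, 2) and r² = 545/4 = 136.25.
Check (6, 6): distance² to centre = 58.25 ≤ 136.25, so it lies inside.
All remaining points lie in this disk, and no smaller disk contains both endpoints, so this is the minimum enclosing circle.
Diameter = 2r = 2√(136.25) ≈ 23.345.

23.345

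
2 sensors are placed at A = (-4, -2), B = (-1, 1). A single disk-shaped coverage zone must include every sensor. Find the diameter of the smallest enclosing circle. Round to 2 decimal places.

The smallest circle enclosing two points has them as diameter endpoints.
Centre = midpoint = (-2.5, -0.5); r² = |AB|²/4 = 18/4 = 4.5.
Diameter = 2r = 2√(4.5) ≈ 4.24.

4.24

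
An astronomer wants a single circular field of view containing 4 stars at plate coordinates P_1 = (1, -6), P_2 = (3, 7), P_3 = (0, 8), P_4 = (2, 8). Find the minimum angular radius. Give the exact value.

197/28

The minimum enclosing circle of a finite set is fixed by two of the points (as a diameter) or three (as a circumcircle).
The minimum enclosing circle is determined by three boundary points: P_1, P_3, P_4.
Their circumcentre is (1, 29/28) with r² = 38809/784.
The farthest remaining point P_2 is at distance² 31025/784 ≤ 38809/784.
r = √(38809/784) = 197/28.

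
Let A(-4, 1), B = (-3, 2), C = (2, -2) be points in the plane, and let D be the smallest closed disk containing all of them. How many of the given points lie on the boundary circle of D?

Side lengths²: AB² = 2, AC² = 45, BC² = 41.
Since AC² = 45 ≥ 41 + 2 = 43, the angle opposite AC is not acute, so the smallest enclosing circle has AC as diameter.
Centre = midpoint of AC = (-1, -0.5), r² = 45/4 = 11.25.
The points at distance exactly r from the centre are A, C — 2 points.

2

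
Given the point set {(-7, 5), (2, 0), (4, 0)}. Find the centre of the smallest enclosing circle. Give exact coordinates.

(-1.5, 2.5)

Call the three points A, B, C in the order given.
Side lengths²: AB² = 106, AC² = 146, BC² = 4.
Since AC² = 146 ≥ 106 + 4 = 110, the angle opposite AC is not acute, so the smallest enclosing circle has AC as diameter.
Centre = midpoint of AC = (-1.5, 2.5), r² = 146/4 = 36.5.
Centre = (-1.5, 2.5).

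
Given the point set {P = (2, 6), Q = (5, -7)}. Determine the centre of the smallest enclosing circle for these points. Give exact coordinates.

The smallest circle enclosing two points has them as diameter endpoints.
Centre = midpoint = (3.5, -0.5); r² = |PQ|²/4 = 178/4 = 44.5.
Centre = (3.5, -0.5).

(3.5, -0.5)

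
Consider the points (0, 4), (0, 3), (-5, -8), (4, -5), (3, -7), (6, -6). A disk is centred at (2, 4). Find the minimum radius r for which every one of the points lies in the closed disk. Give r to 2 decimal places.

The required radius is the distance from (2, 4) to the farthest point.
Squared distances: 4, 5, 193, 85, 122, 116.
Maximum is 193, attained at (-5, -8).
r = √193 ≈ 13.89.

13.89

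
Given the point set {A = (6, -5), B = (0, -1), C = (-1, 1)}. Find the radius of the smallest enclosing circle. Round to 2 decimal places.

4.61

Side lengths²: AB² = 52, AC² = 85, BC² = 5.
Since AC² = 85 ≥ 52 + 5 = 57, the angle opposite AC is not acute, so the smallest enclosing circle has AC as diameter.
Centre = midpoint of AC = (2.5, -2), r² = 85/4 = 21.25.
r = √(21.25) ≈ 4.61.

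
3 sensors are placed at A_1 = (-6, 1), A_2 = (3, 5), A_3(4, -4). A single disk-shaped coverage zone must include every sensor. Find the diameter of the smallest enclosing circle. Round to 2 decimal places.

Side lengths²: A_1A_2² = 97, A_1A_3² = 125, A_2A_3² = 82.
Since A_1A_3² = 125 < 97 + 82 = 179, the triangle is acute, so the smallest enclosing circle is the circumcircle.
Circumcentre = (-7/34, 3/34), r² = 19885/578.
Diameter = 2r = 2√(19885/578) ≈ 11.73.

11.73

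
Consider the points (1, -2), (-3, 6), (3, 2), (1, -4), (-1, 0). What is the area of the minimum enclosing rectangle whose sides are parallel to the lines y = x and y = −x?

56

In coordinates u = x + y, v = x − y the rectangle is axis-aligned; the map (x,y)→(u,v) scales areas by 2.
u-values: -1, 3, 5, -3, -1; range = 5 − (-3) = 8.
v-values: 3, -9, 1, 5, -1; range = 5 − (-9) = 14.
Area = (8 × 14) / 2 = 56.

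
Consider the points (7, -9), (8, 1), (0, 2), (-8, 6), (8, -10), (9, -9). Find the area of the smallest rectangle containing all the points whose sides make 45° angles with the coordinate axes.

176

In coordinates u = x + y, v = x − y the rectangle is axis-aligned; the map (x,y)→(u,v) scales areas by 2.
u-values: -2, 9, 2, -2, -2, 0; range = 9 − (-2) = 11.
v-values: 16, 7, -2, -14, 18, 18; range = 18 − (-14) = 32.
Area = (11 × 32) / 2 = 176.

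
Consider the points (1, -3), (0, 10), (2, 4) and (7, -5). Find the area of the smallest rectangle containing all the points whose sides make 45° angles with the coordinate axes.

132

In coordinates u = x + y, v = x − y the rectangle is axis-aligned; the map (x,y)→(u,v) scales areas by 2.
u-values: -2, 10, 6, 2; range = 10 − (-2) = 12.
v-values: 4, -10, -2, 12; range = 12 − (-10) = 22.
Area = (12 × 22) / 2 = 132.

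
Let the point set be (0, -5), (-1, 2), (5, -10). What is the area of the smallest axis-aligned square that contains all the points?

144

The bounding box has width 6 and height 12.
An axis-aligned square enclosing the set must have side ≥ max(width, height).
So the minimum side is max(6, 12) = 12.
Area = 12² = 144.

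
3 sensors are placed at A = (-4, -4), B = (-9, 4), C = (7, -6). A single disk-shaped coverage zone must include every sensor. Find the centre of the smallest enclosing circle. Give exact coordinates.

Side lengths²: AB² = 89, AC² = 125, BC² = 356.
Since BC² = 356 ≥ 125 + 89 = 214, the angle opposite BC is not acute, so the smallest enclosing circle has BC as diameter.
Centre = midpoint of BC = (-1, -1), r² = 356/4 = 89.
Centre = (-1, -1).

(-1, -1)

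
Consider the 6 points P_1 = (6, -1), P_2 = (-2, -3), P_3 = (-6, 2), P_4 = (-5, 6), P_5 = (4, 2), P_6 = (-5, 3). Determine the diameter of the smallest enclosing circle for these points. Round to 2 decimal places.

13.04

By Welzl's lemma the MEC is supported by two points (diametrically opposite) or three points (on a circumcircle).
The farthest pair is P_1–P_4 with squared distance 170. The circle on this segment as diameter has centre (0.5, 2.5) and r² = 170/4 = 42.5.
Check P_2: distance² to centre = 36.5 ≤ 42.5, so it lies inside.
All remaining points lie in this disk, and no smaller disk contains both endpoints, so this is the minimum enclosing circle.
Diameter = 2r = 2√(42.5) ≈ 13.04.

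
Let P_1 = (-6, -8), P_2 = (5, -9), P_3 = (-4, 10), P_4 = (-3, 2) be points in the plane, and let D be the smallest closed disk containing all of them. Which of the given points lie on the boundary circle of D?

P_1, P_2, P_3

A smallest enclosing disk is always determined by at most three of the input points on its boundary.
The minimum enclosing circle is determined by three boundary points: P_1, P_2, P_3.
Their circumcentre is (0.31, 0.41) with r² = 110.5442.
The farthest remaining point P_4 is at distance² 13.4842 ≤ 110.5442.
The points at distance exactly r from the centre are P_1, P_2, P_3 — 3 points.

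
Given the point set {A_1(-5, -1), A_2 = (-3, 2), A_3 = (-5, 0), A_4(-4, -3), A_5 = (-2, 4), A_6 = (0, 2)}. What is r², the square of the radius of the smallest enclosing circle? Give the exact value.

13.25

By Welzl's lemma the MEC is supported by two points (diametrically opposite) or three points (on a circumcircle).
The farthest pair is A_4–A_5 with squared distance 53. The circle on this segment as diameter has centre (-3, 0.5) and r² = 53/4 = 13.25.
Check A_1: distance² to centre = 6.25 ≤ 13.25, so it lies inside.
All remaining points lie in this disk, and no smaller disk contains both endpoints, so this is the minimum enclosing circle.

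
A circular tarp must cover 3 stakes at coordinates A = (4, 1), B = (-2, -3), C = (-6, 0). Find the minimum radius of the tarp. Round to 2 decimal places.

5.02

Side lengths²: AB² = 52, AC² = 101, BC² = 25.
Since AC² = 101 ≥ 52 + 25 = 77, the angle opposite AC is not acute, so the smallest enclosing circle has AC as diameter.
Centre = midpoint of AC = (-1, 0.5), r² = 101/4 = 25.25.
r = √(25.25) ≈ 5.02.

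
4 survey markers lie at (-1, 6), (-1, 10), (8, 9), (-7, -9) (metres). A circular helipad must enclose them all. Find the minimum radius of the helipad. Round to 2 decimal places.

11.72

The minimum enclosing circle of a finite set is fixed by two of the points (as a diameter) or three (as a circumcircle).
The farthest pair is (8, 9)–(-7, -9) with squared distance 549. The circle on this segment as diameter has centre (0.5, 0) and r² = 549/4 = 137.25.
Check (-1, 6): distance² to centre = 38.25 ≤ 137.25, so it lies inside.
All remaining points lie in this disk, and no smaller disk contains both endpoints, so this is the minimum enclosing circle.
r = √(137.25) ≈ 11.72.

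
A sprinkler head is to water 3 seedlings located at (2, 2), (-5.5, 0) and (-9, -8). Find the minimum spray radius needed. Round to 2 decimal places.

Call the three points A, B, C in the order given.
Side lengths²: AB² = 60.25, AC² = 221, BC² = 76.25.
Since AC² = 221 ≥ 76.25 + 60.25 = 136.5, the angle opposite AC is not acute, so the smallest enclosing circle has AC as diameter.
Centre = midpoint of AC = (-3.5, -3), r² = 221/4 = 55.25.
r = √(55.25) ≈ 7.43.

7.43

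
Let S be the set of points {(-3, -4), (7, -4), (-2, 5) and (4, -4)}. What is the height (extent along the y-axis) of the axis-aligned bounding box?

max y = 5, min y = -4, so height = 9.

9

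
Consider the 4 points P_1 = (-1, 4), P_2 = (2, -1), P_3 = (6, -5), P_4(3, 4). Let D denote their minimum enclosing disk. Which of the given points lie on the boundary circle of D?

By Welzl's lemma the MEC is supported by two points (diametrically opposite) or three points (on a circumcircle).
The farthest pair is P_1–P_3 with squared distance 130. The circle on this segment as diameter has centre (2.5, -0.5) and r² = 130/4 = 32.5.
Check P_2: distance² to centre = 0.5 ≤ 32.5, so it lies inside.
All remaining points lie in this disk, and no smaller disk contains both endpoints, so this is the minimum enclosing circle.
The points at distance exactly r from the centre are P_1, P_3 — 2 points.

P_1, P_3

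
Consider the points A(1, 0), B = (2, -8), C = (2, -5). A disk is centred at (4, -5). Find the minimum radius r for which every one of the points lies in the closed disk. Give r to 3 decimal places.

The required radius is the distance from (4, -5) to the farthest point.
Squared distances: 34, 13, 4.
Maximum is 34, attained at A.
r = √34 ≈ 5.831.

5.831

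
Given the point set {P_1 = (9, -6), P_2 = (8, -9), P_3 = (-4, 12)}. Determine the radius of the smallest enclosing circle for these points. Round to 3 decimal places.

12.093

Side lengths²: P_1P_2² = 10, P_1P_3² = 493, P_2P_3² = 585.
Since P_2P_3² = 585 ≥ 493 + 10 = 503, the angle opposite P_2P_3 is not acute, so the smallest enclosing circle has P_2P_3 as diameter.
Centre = midpoint of P_2P_3 = (2, 1.5), r² = 585/4 = 146.25.
r = √(146.25) ≈ 12.093.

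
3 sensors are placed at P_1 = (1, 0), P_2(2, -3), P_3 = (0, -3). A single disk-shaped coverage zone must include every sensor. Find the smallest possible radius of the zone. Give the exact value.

5/3

Side lengths²: P_1P_2² = 10, P_1P_3² = 10, P_2P_3² = 4.
Since P_1P_3² = 10 < 10 + 4 = 14, the triangle is acute, so the smallest enclosing circle is the circumcircle.
Circumcentre = (1, -5/3), r² = 25/9.
r = √(25/9) = 5/3.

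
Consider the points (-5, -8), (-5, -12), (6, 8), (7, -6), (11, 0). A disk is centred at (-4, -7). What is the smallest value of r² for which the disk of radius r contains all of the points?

The required radius is the distance from (-4, -7) to the farthest point.
Squared distances: 2, 26, 325, 122, 274.
Maximum is 325, attained at (6, 8).

325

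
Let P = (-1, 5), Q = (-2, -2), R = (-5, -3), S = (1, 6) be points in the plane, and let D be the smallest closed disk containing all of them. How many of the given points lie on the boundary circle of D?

2

A smallest enclosing disk is always determined by at most three of the input points on its boundary.
The farthest pair is R–S with squared distance 117. The circle on this segment as diameter has centre (-2, 1.5) and r² = 117/4 = 29.25.
Check P: distance² to centre = 13.25 ≤ 29.25, so it lies inside.
All remaining points lie in this disk, and no smaller disk contains both endpoints, so this is the minimum enclosing circle.
The points at distance exactly r from the centre are R, S — 2 points.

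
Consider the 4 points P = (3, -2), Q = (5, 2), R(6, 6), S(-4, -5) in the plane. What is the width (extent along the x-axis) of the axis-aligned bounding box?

max x = 6, min x = -4, so width = 10.

10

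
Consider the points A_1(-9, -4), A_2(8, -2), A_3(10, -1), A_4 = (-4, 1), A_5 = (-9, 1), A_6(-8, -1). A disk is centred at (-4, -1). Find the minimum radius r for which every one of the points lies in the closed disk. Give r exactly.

The required radius is the distance from (-4, -1) to the farthest point.
Squared distances: 34, 145, 196, 4, 29, 16.
Maximum is 196, attained at A_3.
r = √196 = 14.

14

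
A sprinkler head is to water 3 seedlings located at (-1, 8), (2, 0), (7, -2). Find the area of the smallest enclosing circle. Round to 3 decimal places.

128.805

Call the three points A, B, C in the order given.
Side lengths²: AB² = 73, AC² = 164, BC² = 29.
Since AC² = 164 ≥ 73 + 29 = 102, the angle opposite AC is not acute, so the smallest enclosing circle has AC as diameter.
Centre = midpoint of AC = (3, 3), r² = 164/4 = 41.
Area = π·r² = π·41 ≈ 128.805.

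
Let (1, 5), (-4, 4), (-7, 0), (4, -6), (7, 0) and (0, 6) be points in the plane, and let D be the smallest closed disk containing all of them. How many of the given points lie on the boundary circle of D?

3

By Welzl's lemma the MEC is supported by two points (diametrically opposite) or three points (on a circumcircle).
The minimum enclosing circle is determined by three boundary points: (-7, 0), (4, -6), (7, 0).
Their circumcentre is (0, -0.25) with r² = 49.0625.
The farthest remaining point (0, 6) is at distance² 39.0625 ≤ 49.0625.
The points at distance exactly r from the centre are (-7, 0), (4, -6), (7, 0) — 3 points.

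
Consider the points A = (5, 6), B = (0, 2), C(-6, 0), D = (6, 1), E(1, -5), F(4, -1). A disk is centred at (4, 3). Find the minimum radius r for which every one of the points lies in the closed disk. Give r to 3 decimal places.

10.440

The required radius is the distance from (4, 3) to the farthest point.
Squared distances: 10, 17, 109, 8, 73, 16.
Maximum is 109, attained at C.
r = √109 ≈ 10.440.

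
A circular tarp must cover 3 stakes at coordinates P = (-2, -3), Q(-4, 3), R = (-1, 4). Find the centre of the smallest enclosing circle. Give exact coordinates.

Side lengths²: PQ² = 40, PR² = 50, QR² = 10.
Since PR² = 50 ≥ 40 + 10 = 50, the angle opposite PR is not acute, so the smallest enclosing circle has PR as diameter.
Centre = midpoint of PR = (-1.5, 0.5), r² = 50/4 = 12.5.
Centre = (-1.5, 0.5).

(-1.5, 0.5)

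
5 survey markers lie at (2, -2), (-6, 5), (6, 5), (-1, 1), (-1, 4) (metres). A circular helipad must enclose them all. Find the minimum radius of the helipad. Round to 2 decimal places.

The minimum enclosing circle of a finite set is fixed by two of the points (as a diameter) or three (as a circumcircle).
The minimum enclosing circle is determined by three boundary points: (2, -2), (-6, 5), (6, 5).
Their circumcentre is (0, 53/14) with r² = 7345/196.
The farthest remaining point (-1, 1) is at distance² 1717/196 ≤ 7345/196.
r = √(7345/196) ≈ 6.12.

6.12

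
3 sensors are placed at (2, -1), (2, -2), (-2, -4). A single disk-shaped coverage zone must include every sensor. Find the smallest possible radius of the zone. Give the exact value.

2.5

Call the three points A, B, C in the order given.
Side lengths²: AB² = 1, AC² = 25, BC² = 20.
Since AC² = 25 ≥ 20 + 1 = 21, the angle opposite AC is not acute, so the smallest enclosing circle has AC as diameter.
Centre = midpoint of AC = (0, -2.5), r² = 25/4 = 6.25.
r = √(6.25) = 2.5.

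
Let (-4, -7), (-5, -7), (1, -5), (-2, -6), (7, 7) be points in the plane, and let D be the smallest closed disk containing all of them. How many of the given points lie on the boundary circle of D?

The minimum enclosing circle of a finite set is fixed by two of the points (as a diameter) or three (as a circumcircle).
The farthest pair is (-5, -7)–(7, 7) with squared distance 340. The circle on this segment as diameter has centre (1, 0) and r² = 340/4 = 85.
Check (-4, -7): distance² to centre = 74 ≤ 85, so it lies inside.
All remaining points lie in this disk, and no smaller disk contains both endpoints, so this is the minimum enclosing circle.
The points at distance exactly r from the centre are (-5, -7), (7, 7) — 2 points.

2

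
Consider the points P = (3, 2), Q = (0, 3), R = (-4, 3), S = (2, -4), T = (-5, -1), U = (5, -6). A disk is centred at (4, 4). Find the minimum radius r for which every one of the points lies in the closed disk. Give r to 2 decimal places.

10.30

The required radius is the distance from (4, 4) to the farthest point.
Squared distances: 5, 17, 65, 68, 106, 101.
Maximum is 106, attained at T.
r = √106 ≈ 10.30.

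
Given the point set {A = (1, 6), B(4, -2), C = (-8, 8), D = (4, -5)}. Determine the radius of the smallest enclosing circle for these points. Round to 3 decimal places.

8.846

A smallest enclosing disk is always determined by at most three of the input points on its boundary.
The farthest pair is C–D with squared distance 313. The circle on this segment as diameter has centre (-2, 1.5) and r² = 313/4 = 78.25.
Check A: distance² to centre = 29.25 ≤ 78.25, so it lies inside.
All remaining points lie in this disk, and no smaller disk contains both endpoints, so this is the minimum enclosing circle.
r = √(78.25) ≈ 8.846.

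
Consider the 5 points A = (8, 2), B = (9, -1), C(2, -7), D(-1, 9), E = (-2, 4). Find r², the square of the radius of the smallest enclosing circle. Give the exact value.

22525/338

By Welzl's lemma the MEC is supported by two points (diametrically opposite) or three points (on a circumcircle).
The minimum enclosing circle is determined by three boundary points: B, C, D.
Their circumcentre is (29/26, 29/26) with r² = 22525/338.
The farthest remaining point A is at distance² 16285/338 ≤ 22525/338.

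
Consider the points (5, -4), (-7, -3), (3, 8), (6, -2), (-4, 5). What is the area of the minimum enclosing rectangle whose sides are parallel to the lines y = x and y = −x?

189

In coordinates u = x + y, v = x − y the rectangle is axis-aligned; the map (x,y)→(u,v) scales areas by 2.
u-values: 1, -10, 11, 4, 1; range = 11 − (-10) = 21.
v-values: 9, -4, -5, 8, -9; range = 9 − (-9) = 18.
Area = (21 × 18) / 2 = 189.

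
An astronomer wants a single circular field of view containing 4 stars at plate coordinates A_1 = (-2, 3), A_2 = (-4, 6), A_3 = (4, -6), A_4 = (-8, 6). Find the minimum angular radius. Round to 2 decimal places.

By Welzl's lemma the MEC is supported by two points (diametrically opposite) or three points (on a circumcircle).
The farthest pair is A_3–A_4 with squared distance 288. The circle on this segment as diameter has centre (-2, 0) and r² = 288/4 = 72.
Check A_1: distance² to centre = 9 ≤ 72, so it lies inside.
All remaining points lie in this disk, and no smaller disk contains both endpoints, so this is the minimum enclosing circle.
r = √72 ≈ 8.49.

8.49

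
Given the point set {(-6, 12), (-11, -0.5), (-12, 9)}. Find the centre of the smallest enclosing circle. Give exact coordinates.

Call the three points A, B, C in the order given.
Side lengths²: AB² = 181.25, AC² = 45, BC² = 91.25.
Since AB² = 181.25 ≥ 91.25 + 45 = 136.25, the angle opposite AB is not acute, so the smallest enclosing circle has AB as diameter.
Centre = midpoint of AB = (-8.5, 5.75), r² = 181.25/4 = 45.3125.
Centre = (-8.5, 5.75).

(-8.5, 5.75)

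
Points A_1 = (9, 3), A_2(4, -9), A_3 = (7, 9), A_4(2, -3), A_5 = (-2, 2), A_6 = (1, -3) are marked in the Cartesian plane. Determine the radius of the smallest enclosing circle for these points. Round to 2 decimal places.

9.12

The minimum enclosing circle of a finite set is fixed by two of the points (as a diameter) or three (as a circumcircle).
The farthest pair is A_2–A_3 with squared distance 333. The circle on this segment as diameter has centre (5.5, 0) and r² = 333/4 = 83.25.
Check A_1: distance² to centre = 21.25 ≤ 83.25, so it lies inside.
All remaining points lie in this disk, and no smaller disk contains both endpoints, so this is the minimum enclosing circle.
r = √(83.25) ≈ 9.12.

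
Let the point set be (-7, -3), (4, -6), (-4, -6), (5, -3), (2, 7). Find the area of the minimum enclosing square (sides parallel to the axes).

The bounding box has width 12 and height 13.
An axis-aligned square enclosing the set must have side ≥ max(width, height).
So the minimum side is max(12, 13) = 13.
Area = 13² = 169.

169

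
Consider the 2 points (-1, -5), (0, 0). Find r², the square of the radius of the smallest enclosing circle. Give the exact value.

The smallest circle enclosing two points has them as diameter endpoints.
Centre = midpoint = (-0.5, -2.5); r² = |(-1, -5)−(0, 0)|²/4 = 26/4 = 6.5.

6.5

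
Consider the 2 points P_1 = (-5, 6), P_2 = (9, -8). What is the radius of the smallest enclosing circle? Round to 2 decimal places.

9.90

The smallest circle enclosing two points has them as diameter endpoints.
Centre = midpoint = (2, -1); r² = |P_1P_2|²/4 = 392/4 = 98.
r = √98 ≈ 9.90.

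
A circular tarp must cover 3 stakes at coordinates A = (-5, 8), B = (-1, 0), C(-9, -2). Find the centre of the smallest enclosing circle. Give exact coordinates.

(-53/9, 23/9)

Side lengths²: AB² = 80, AC² = 116, BC² = 68.
Since AC² = 116 < 80 + 68 = 148, the triangle is acute, so the smallest enclosing circle is the circumcircle.
Circumcentre = (-53/9, 23/9), r² = 2465/81.
Centre = (-53/9, 23/9).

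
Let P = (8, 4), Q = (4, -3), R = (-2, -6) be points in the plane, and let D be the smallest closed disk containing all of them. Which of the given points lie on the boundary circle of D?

P, R

Side lengths²: PQ² = 65, PR² = 200, QR² = 45.
Since PR² = 200 ≥ 65 + 45 = 110, the angle opposite PR is not acute, so the smallest enclosing circle has PR as diameter.
Centre = midpoint of PR = (3, -1), r² = 200/4 = 50.
The points at distance exactly r from the centre are P, R — 2 points.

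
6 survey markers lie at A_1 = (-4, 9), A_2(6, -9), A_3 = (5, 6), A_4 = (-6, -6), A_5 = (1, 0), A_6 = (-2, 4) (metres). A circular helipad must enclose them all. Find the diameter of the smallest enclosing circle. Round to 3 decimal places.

20.591

By Welzl's lemma the MEC is supported by two points (diametrically opposite) or three points (on a circumcircle).
The farthest pair is A_1–A_2 with squared distance 424. The circle on this segment as diameter has centre (1, 0) and r² = 424/4 = 106.
Check A_3: distance² to centre = 52 ≤ 106, so it lies inside.
All remaining points lie in this disk, and no smaller disk contains both endpoints, so this is the minimum enclosing circle.
Diameter = 2r = 2√106 ≈ 20.591.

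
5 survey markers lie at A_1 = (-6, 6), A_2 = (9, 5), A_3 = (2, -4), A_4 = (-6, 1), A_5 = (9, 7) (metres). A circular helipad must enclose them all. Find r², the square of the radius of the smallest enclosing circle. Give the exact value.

65.25

The minimum enclosing circle of a finite set is fixed by two of the points (as a diameter) or three (as a circumcircle).
The farthest pair is A_4–A_5 with squared distance 261. The circle on this segment as diameter has centre (1.5, 4) and r² = 261/4 = 65.25.
Check A_1: distance² to centre = 60.25 ≤ 65.25, so it lies inside.
All remaining points lie in this disk, and no smaller disk contains both endpoints, so this is the minimum enclosing circle.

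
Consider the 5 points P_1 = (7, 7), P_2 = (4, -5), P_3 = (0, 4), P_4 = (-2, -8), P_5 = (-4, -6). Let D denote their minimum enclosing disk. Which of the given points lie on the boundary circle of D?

The farthest pair is P_1–P_4 with squared distance 306. The circle on this segment as diameter has centre (2.5, -0.5) and r² = 306/4 = 76.5.
Check P_2: distance² to centre = 22.5 ≤ 76.5, so it lies inside.
All remaining points lie in this disk, and no smaller disk contains both endpoints, so this is the minimum enclosing circle.
The points at distance exactly r from the centre are P_1, P_4 — 2 points.

P_1, P_4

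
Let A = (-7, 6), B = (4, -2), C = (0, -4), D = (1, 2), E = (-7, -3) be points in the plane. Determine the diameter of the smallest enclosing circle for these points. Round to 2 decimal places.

The minimum enclosing circle is determined by three boundary points: A, B, E.
Their circumcentre is (-41/22, 1.5) with r² = 11285/242.
The farthest remaining point C is at distance² 8161/242 ≤ 11285/242.
Diameter = 2r = 2√(11285/242) ≈ 13.66.

13.66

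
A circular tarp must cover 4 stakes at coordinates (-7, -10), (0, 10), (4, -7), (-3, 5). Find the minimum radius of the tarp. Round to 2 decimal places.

A smallest enclosing disk is always determined by at most three of the input points on its boundary.
The farthest pair is (-7, -10)–(0, 10) with squared distance 449. The circle on this segment as diameter has centre (-3.5, 0) and r² = 449/4 = 112.25.
Check (4, -7): distance² to centre = 105.25 ≤ 112.25, so it lies inside.
All remaining points lie in this disk, and no smaller disk contains both endpoints, so this is the minimum enclosing circle.
r = √(112.25) ≈ 10.59.

10.59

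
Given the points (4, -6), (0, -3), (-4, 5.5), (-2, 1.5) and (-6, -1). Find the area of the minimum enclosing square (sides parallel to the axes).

The bounding box has width 10 and height 11.5.
An axis-aligned square enclosing the set must have side ≥ max(width, height).
So the minimum side is max(10, 11.5) = 11.5.
Area = 11.5² = 132.25.

132.25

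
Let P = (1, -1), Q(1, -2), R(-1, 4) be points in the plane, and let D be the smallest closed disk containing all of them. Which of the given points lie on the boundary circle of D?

Side lengths²: PQ² = 1, PR² = 29, QR² = 40.
Since QR² = 40 ≥ 29 + 1 = 30, the angle opposite QR is not acute, so the smallest enclosing circle has QR as diameter.
Centre = midpoint of QR = (0, 1), r² = 40/4 = 10.
The points at distance exactly r from the centre are Q, R — 2 points.

Q, R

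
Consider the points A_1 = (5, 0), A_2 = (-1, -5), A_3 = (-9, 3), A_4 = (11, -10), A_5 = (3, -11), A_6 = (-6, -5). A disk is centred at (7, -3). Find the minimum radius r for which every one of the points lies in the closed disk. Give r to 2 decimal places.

17.09

The required radius is the distance from (7, -3) to the farthest point.
Squared distances: 13, 68, 292, 65, 80, 173.
Maximum is 292, attained at A_3.
r = √292 ≈ 17.09.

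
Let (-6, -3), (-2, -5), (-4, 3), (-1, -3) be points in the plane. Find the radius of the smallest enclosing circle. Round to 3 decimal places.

4.123

A smallest enclosing disk is always determined by at most three of the input points on its boundary.
The farthest pair is (-2, -5)–(-4, 3) with squared distance 68. The circle on this segment as diameter has centre (-3, -1) and r² = 68/4 = 17.
Check (-6, -3): distance² to centre = 13 ≤ 17, so it lies inside.
All remaining points lie in this disk, and no smaller disk contains both endpoints, so this is the minimum enclosing circle.
r = √17 ≈ 4.123.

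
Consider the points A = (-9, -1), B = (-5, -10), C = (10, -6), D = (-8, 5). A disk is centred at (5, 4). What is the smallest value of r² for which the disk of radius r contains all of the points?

296

The required radius is the distance from (5, 4) to the farthest point.
Squared distances: 221, 296, 125, 170.
Maximum is 296, attained at B.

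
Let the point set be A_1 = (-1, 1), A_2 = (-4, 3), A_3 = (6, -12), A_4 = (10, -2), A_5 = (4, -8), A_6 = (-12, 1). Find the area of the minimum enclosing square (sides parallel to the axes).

The bounding box has width 22 and height 15.
An axis-aligned square enclosing the set must have side ≥ max(width, height).
So the minimum side is max(22, 15) = 22.
Area = 22² = 484.

484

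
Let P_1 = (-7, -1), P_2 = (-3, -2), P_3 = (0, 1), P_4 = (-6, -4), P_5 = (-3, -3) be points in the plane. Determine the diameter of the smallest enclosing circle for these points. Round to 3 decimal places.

7.818

By Welzl's lemma the MEC is supported by two points (diametrically opposite) or three points (on a circumcircle).
The minimum enclosing circle is determined by three boundary points: P_1, P_3, P_4.
Their circumcentre is (-143/46, -63/46) with r² = 16165/1058.
The farthest remaining point P_5 is at distance² 2825/1058 ≤ 16165/1058.
Diameter = 2r = 2√(16165/1058) ≈ 7.818.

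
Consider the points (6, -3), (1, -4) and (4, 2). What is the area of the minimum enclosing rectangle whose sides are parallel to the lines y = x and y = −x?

In coordinates u = x + y, v = x − y the rectangle is axis-aligned; the map (x,y)→(u,v) scales areas by 2.
u-values: 3, -3, 6; range = 6 − (-3) = 9.
v-values: 9, 5, 2; range = 9 − 2 = 7.
Area = (9 × 7) / 2 = 31.5.

31.5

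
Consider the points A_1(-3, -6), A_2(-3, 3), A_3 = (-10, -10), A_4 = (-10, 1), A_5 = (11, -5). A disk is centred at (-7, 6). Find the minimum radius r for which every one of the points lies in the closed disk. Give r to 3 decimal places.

The required radius is the distance from (-7, 6) to the farthest point.
Squared distances: 160, 25, 265, 34, 445.
Maximum is 445, attained at A_5.
r = √445 ≈ 21.095.

21.095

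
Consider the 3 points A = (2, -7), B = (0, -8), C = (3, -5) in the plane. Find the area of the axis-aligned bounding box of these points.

9

x ranges over [0, 3], width 3.
y ranges over [-8, -5], height 3.
Area = 3 × 3 = 9.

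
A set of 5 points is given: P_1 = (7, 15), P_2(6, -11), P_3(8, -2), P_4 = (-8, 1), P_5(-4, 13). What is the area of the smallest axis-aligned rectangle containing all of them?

416

x ranges over [-8, 8], width 16.
y ranges over [-11, 15], height 26.
Area = 16 × 26 = 416.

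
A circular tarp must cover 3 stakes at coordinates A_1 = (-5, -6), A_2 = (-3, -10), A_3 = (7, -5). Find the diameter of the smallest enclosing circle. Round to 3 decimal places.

12.042

Side lengths²: A_1A_2² = 20, A_1A_3² = 145, A_2A_3² = 125.
Since A_1A_3² = 145 ≥ 125 + 20 = 145, the angle opposite A_1A_3 is not acute, so the smallest enclosing circle has A_1A_3 as diameter.
Centre = midpoint of A_1A_3 = (1, -5.5), r² = 145/4 = 36.25.
Diameter = 2r = 2√(36.25) ≈ 12.042.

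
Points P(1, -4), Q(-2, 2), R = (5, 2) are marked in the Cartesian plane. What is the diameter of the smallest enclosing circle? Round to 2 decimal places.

Side lengths²: PQ² = 45, PR² = 52, QR² = 49.
Since PR² = 52 < 49 + 45 = 94, the triangle is acute, so the smallest enclosing circle is the circumcircle.
Circumcentre = (1.5, 0), r² = 16.25.
Diameter = 2r = 2√(16.25) ≈ 8.06.

8.06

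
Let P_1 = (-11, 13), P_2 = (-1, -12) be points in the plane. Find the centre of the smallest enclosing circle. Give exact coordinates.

(-6, 0.5)

The smallest circle enclosing two points has them as diameter endpoints.
Centre = midpoint = (-6, 0.5); r² = |P_1P_2|²/4 = 725/4 = 181.25.
Centre = (-6, 0.5).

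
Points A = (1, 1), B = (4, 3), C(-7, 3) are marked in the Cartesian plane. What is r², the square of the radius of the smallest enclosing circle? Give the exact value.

Side lengths²: AB² = 13, AC² = 68, BC² = 121.
Since BC² = 121 ≥ 68 + 13 = 81, the angle opposite BC is not acute, so the smallest enclosing circle has BC as diameter.
Centre = midpoint of BC = (-1.5, 3), r² = 121/4 = 30.25.

30.25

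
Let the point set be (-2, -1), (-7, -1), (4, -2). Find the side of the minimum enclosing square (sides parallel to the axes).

11

The bounding box has width 11 and height 1.
An axis-aligned square enclosing the set must have side ≥ max(width, height).
So the minimum side is max(11, 1) = 11.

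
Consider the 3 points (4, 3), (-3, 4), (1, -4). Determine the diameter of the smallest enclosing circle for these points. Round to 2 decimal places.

9.26

Call the three points A, B, C in the order given.
Side lengths²: AB² = 50, AC² = 58, BC² = 80.
Since BC² = 80 < 58 + 50 = 108, the triangle is acute, so the smallest enclosing circle is the circumcircle.
Circumcentre = (1/13, 7/13), r² = 3625/169.
Diameter = 2r = 2√(3625/169) ≈ 9.26.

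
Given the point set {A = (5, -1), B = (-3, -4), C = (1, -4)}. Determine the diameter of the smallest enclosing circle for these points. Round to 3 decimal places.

8.544

Side lengths²: AB² = 73, AC² = 25, BC² = 16.
Since AB² = 73 ≥ 25 + 16 = 41, the angle opposite AB is not acute, so the smallest enclosing circle has AB as diameter.
Centre = midpoint of AB = (1, -2.5), r² = 73/4 = 18.25.
Diameter = 2r = 2√(18.25) ≈ 8.544.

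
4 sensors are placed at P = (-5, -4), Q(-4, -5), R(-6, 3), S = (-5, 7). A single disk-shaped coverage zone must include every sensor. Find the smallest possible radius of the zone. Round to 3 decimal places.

A smallest enclosing disk is always determined by at most three of the input points on its boundary.
The farthest pair is Q–S with squared distance 145. The circle on this segment as diameter has centre (-4.5, 1) and r² = 145/4 = 36.25.
Check P: distance² to centre = 25.25 ≤ 36.25, so it lies inside.
All remaining points lie in this disk, and no smaller disk contains both endpoints, so this is the minimum enclosing circle.
r = √(36.25) ≈ 6.021.

6.021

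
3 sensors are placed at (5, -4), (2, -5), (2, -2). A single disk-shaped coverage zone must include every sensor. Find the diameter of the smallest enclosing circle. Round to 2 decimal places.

3.80

Call the three points A, B, C in the order given.
Side lengths²: AB² = 10, AC² = 13, BC² = 9.
Since AC² = 13 < 10 + 9 = 19, the triangle is acute, so the smallest enclosing circle is the circumcircle.
Circumcentre = (19/6, -3.5), r² = 65/18.
Diameter = 2r = 2√(65/18) ≈ 3.80.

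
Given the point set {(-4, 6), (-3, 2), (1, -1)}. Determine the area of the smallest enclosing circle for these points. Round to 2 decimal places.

Call the three points A, B, C in the order given.
Side lengths²: AB² = 17, AC² = 74, BC² = 25.
Since AC² = 74 ≥ 25 + 17 = 42, the angle opposite AC is not acute, so the smallest enclosing circle has AC as diameter.
Centre = midpoint of AC = (-1.5, 2.5), r² = 74/4 = 18.5.
Area = π·r² = π·18.5 ≈ 58.12.

58.12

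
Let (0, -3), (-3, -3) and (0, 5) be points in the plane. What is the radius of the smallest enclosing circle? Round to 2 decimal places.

Call the three points A, B, C in the order given.
Side lengths²: AB² = 9, AC² = 64, BC² = 73.
Since BC² = 73 ≥ 64 + 9 = 73, the angle opposite BC is not acute, so the smallest enclosing circle has BC as diameter.
Centre = midpoint of BC = (-1.5, 1), r² = 73/4 = 18.25.
r = √(18.25) ≈ 4.27.

4.27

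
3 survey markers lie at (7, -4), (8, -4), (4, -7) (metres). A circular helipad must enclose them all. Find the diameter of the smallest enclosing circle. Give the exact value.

5

Call the three points A, B, C in the order given.
Side lengths²: AB² = 1, AC² = 18, BC² = 25.
Since BC² = 25 ≥ 18 + 1 = 19, the angle opposite BC is not acute, so the smallest enclosing circle has BC as diameter.
Centre = midpoint of BC = (6, -5.5), r² = 25/4 = 6.25.
Diameter = 2r = 2√(6.25) = 5.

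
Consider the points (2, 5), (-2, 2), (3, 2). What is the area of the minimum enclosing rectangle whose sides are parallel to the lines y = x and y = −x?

17.5

In coordinates u = x + y, v = x − y the rectangle is axis-aligned; the map (x,y)→(u,v) scales areas by 2.
u-values: 7, 0, 5; range = 7 − 0 = 7.
v-values: -3, -4, 1; range = 1 − (-4) = 5.
Area = (7 × 5) / 2 = 17.5.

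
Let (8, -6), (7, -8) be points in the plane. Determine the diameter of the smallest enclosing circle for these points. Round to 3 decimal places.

2.236

The smallest circle enclosing two points has them as diameter endpoints.
Centre = midpoint = (7.5, -7); r² = |(8, -6)−(7, -8)|²/4 = 5/4 = 1.25.
Diameter = 2r = 2√(1.25) ≈ 2.236.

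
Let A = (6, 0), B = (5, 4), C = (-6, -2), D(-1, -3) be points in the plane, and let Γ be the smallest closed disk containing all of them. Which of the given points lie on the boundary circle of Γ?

A, B, C

The minimum enclosing circle of a finite set is fixed by two of the points (as a diameter) or three (as a circumcircle).
The minimum enclosing circle is determined by three boundary points: A, B, C.
Their circumcentre is (-0.26, 0.56) with r² = 39.5012.
The farthest remaining point D is at distance² 13.2212 ≤ 39.5012.
The points at distance exactly r from the centre are A, B, C — 3 points.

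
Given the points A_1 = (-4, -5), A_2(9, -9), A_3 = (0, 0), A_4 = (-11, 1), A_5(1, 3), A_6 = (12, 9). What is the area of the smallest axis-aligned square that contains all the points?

The bounding box has width 23 and height 18.
An axis-aligned square enclosing the set must have side ≥ max(width, height).
So the minimum side is max(23, 18) = 23.
Area = 23² = 529.

529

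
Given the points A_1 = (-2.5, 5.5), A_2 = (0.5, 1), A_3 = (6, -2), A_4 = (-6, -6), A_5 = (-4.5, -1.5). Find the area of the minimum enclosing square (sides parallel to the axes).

144

The bounding box has width 12 and height 11.5.
An axis-aligned square enclosing the set must have side ≥ max(width, height).
So the minimum side is max(12, 11.5) = 12.
Area = 12² = 144.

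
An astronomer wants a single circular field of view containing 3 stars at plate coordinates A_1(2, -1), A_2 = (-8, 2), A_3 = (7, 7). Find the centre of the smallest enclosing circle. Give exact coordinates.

Side lengths²: A_1A_2² = 109, A_1A_3² = 89, A_2A_3² = 250.
Since A_2A_3² = 250 ≥ 109 + 89 = 198, the angle opposite A_2A_3 is not acute, so the smallest enclosing circle has A_2A_3 as diameter.
Centre = midpoint of A_2A_3 = (-0.5, 4.5), r² = 250/4 = 62.5.
Centre = (-0.5, 4.5).

(-0.5, 4.5)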